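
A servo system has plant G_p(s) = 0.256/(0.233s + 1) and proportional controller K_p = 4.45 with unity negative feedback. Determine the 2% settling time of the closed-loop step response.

Closed loop: T(s) = K_p·G_p/(1+K_p·G_p) = 1.139/(0.233s + 1 + 1.139), with pole at s = −(1 + 1.139)/0.233 = −9.181.
τ = 1/9.181 = 0.1089 s, so 2% settling time ≈ 4τ = 0.436 s.

T_s ≈ 0.436 s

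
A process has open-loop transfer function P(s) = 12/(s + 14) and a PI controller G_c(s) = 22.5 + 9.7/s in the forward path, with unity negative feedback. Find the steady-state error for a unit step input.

0

The open loop G_c(s)P(s) has a pole at the origin (type 1), so the static position error constant is infinite and e_ss = 1/(1+∞) = 0.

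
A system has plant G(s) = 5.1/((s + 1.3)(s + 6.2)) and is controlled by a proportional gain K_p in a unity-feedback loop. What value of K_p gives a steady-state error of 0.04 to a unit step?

The loop is type 0, so e_ss(step) = 1/(1 + K_pos) with K_pos = K_p·G(0).
G(0) = 0.6328. Require 1/(1 + K_p·0.6328) = 0.04, so 1 + 0.6328·K_p = 25.
K_p = (25 − 1)/0.6328 = 37.9.

K_p = 37.9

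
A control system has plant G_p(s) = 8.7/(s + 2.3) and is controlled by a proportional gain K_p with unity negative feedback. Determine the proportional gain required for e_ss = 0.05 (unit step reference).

K_p = 5.02

The loop is type 0, so e_ss(step) = 1/(1 + K_pos) with K_pos = K_p·G_p(0).
G_p(0) = 3.783. Require 1/(1 + K_p·3.783) = 0.05, so 1 + 3.783·K_p = 20.
K_p = (20 − 1)/3.783 = 5.02.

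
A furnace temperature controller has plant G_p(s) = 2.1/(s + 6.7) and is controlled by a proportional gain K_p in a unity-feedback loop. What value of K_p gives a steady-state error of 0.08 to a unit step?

Steady-state error for a unit step on this type-0 loop is 1/(1 + K_p·G_p(0)).
G_p(0) = 0.3134. Require 1/(1 + K_p·0.3134) = 0.08, so 1 + 0.3134·K_p = 12.5.
K_p = (12.5 − 1)/0.3134 = 36.7.

K_p = 36.7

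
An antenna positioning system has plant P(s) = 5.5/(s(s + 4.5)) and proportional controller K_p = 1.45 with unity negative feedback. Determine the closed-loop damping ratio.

With unity feedback the closed-loop characteristic equation is s² + 4.5s + 1.45·5.5 = s² + 4.5s + 7.975 = 0.
Matching s² + 2ζω_n s + ω_n²: ω_n = √7.975 = 2.824 rad/s and 2ζω_n = 4.5, so ζ = 4.5/(2·2.824) = 0.797.

ζ = 0.797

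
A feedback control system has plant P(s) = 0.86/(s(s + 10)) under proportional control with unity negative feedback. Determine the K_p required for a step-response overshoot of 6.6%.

From %OS = 100·exp(−πζ/√(1−ζ²)) = 6.6%, ζ = −ln(0.066)/√(π²+ln²(0.066)) = 0.6543.
Characteristic equation s² + 10s + 0.86K_p = 0 gives ζ = 10/(2√(0.86K_p)).
Setting ζ = 0.6543: √(0.86K_p) = 10/(2·0.6543) = 7.642, so K_p = 58.4/0.86 = 67.9.

K_p = 67.9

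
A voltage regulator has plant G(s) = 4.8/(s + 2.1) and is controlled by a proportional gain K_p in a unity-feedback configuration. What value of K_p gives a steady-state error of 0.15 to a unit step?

For a type-0 loop with proportional control, e_ss = 1/(1 + K_p·G(0)).
G(0) = 2.286. Require 1/(1 + K_p·2.286) = 0.15, so 1 + 2.286·K_p = 6.667.
K_p = (6.667 − 1)/2.286 = 2.48.

K_p = 2.48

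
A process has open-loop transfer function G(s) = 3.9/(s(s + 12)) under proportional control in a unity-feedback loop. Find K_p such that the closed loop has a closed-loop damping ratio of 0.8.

K_p = 14.4

Closed-loop characteristic equation: s² + 12s + K_p·3.9 = 0.
So ω_n = √(3.9K_p) and 2ζω_n = 12, giving ζ = 12/(2√(3.9K_p)).
Setting ζ = 0.8: √(3.9K_p) = 12/(2·0.8) = 7.5, so K_p = 56.25/3.9 = 14.4.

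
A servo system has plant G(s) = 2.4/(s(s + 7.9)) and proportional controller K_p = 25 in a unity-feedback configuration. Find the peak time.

T_p = 0.471 s

From 1 + K_pG(s) = 0: s² + 7.9s + 60 = 0 ⇒ ω_n = 7.746, ζ = 0.5099.
Damped frequency ω_d = ω_n√(1−ζ²) = 6.663 rad/s, so peak time T_p = π/ω_d = 0.471 s.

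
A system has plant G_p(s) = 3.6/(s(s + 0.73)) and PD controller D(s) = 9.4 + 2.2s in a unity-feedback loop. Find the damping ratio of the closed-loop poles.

Forward path: (9.4 + 2.2s)·3.6/(s(s+0.73)). The closed-loop characteristic equation is s² + (0.73 + 3.6·2.2)s + 3.6·9.4 = 0.
That is s² + 8.65s + 33.84 = 0, so ω_n = 5.817 rad/s and ζ = 8.65/(2·5.817) = 0.7435.

ζ = 0.743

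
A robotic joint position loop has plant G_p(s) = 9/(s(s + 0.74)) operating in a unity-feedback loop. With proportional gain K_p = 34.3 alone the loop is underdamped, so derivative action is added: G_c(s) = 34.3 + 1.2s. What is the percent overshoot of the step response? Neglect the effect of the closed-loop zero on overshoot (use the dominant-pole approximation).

Forward path: (34.3 + 1.2s)·9/(s(s+0.74)). The closed-loop characteristic equation is s² + (0.74 + 9·1.2)s + 9·34.3 = 0.
That is s² + 11.54s + 308.7 = 0, so ω_n = 17.57 rad/s and ζ = 11.54/(2·17.57) = 0.3284.
%OS = 100·exp(−πζ/√(1−ζ²)) = 33.5%.

33.5%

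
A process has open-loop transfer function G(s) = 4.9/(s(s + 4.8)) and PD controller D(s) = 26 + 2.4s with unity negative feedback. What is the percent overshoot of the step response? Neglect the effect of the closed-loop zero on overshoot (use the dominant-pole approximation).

3.37%

Forward path: (26 + 2.4s)·4.9/(s(s+4.8)). The closed-loop characteristic equation is s² + (4.8 + 4.9·2.4)s + 4.9·26 = 0.
That is s² + 16.56s + 127.4 = 0, so ω_n = 11.29 rad/s and ζ = 16.56/(2·11.29) = 0.7336.
%OS = 100·exp(−πζ/√(1−ζ²)) = 3.37%.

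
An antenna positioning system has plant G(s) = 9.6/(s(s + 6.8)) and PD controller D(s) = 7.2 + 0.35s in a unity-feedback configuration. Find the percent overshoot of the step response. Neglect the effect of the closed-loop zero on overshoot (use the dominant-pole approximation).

8.85%

Forward path: (7.2 + 0.35s)·9.6/(s(s+6.8)). The closed-loop characteristic equation is s² + (6.8 + 9.6·0.35)s + 9.6·7.2 = 0.
That is s² + 10.16s + 69.12 = 0, so ω_n = 8.314 rad/s and ζ = 10.16/(2·8.314) = 0.611.
%OS = 100·exp(−πζ/√(1−ζ²)) = 8.85%.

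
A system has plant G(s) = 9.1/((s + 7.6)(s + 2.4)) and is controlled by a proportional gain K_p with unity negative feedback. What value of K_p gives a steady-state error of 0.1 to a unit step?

K_p = 18

For a type-0 loop with proportional control, e_ss = 1/(1 + K_p·G(0)).
G(0) = 0.4989. Require 1/(1 + K_p·0.4989) = 0.1, so 1 + 0.4989·K_p = 10.
K_p = (10 − 1)/0.4989 = 18.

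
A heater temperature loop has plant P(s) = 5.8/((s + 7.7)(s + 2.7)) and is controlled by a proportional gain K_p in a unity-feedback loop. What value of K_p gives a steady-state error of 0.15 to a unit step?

K_p = 20.3

The loop is type 0, so e_ss(step) = 1/(1 + K_pos) with K_pos = K_p·P(0).
P(0) = 0.279. Require 1/(1 + K_p·0.279) = 0.15, so 1 + 0.279·K_p = 6.667.
K_p = (6.667 − 1)/0.279 = 20.3.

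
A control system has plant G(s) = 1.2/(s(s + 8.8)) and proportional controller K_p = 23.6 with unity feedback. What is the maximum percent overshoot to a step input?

0.987%

The closed-loop denominator s² + 8.8s + 28.32 gives ω_n = √28.32 = 5.322 and ζ = 8.8/(2ω_n) = 0.8268.
%OS = 100·exp(−πζ/√(1−ζ²)) = 100·exp(−π·0.8268/√0.3164) = 0.987%.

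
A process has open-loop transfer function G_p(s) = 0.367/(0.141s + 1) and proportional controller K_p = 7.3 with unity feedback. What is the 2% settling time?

Closed loop: T(s) = K_p·G_p/(1+K_p·G_p) = 2.679/(0.141s + 1 + 2.679), with pole at s = −(1 + 2.679)/0.141 = −26.09.
τ = 1/26.09 = 0.03832 s, so 2% settling time ≈ 4τ = 0.153 s.

T_s ≈ 0.153 s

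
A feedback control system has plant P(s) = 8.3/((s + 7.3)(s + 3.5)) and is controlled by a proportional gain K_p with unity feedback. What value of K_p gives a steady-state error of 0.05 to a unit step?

Steady-state error for a unit step on this type-0 loop is 1/(1 + K_p·P(0)).
P(0) = 0.3249. Require 1/(1 + K_p·0.3249) = 0.05, so 1 + 0.3249·K_p = 20.
K_p = (20 − 1)/0.3249 = 58.5.

K_p = 58.5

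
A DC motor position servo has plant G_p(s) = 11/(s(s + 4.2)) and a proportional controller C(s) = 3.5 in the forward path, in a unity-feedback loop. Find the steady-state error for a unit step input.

0

The open loop C(s)G_p(s) has a pole at the origin (type 1), so the static position error constant is infinite and e_ss = 1/(1+∞) = 0.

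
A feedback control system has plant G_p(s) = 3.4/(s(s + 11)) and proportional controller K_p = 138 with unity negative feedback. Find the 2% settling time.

Closed-loop characteristic equation: s² + 11s + 469.2 = 0, so ω_n = 21.66 rad/s and ζ = 11/(2·21.66) = 0.2539.
2% settling time T_s ≈ 4/(ζω_n) = 4/5.5 = 0.727 s.

T_s ≈ 0.727 s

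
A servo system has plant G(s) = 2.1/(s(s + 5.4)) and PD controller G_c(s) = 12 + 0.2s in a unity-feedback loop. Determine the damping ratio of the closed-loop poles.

ζ = 0.58

Forward path: (12 + 0.2s)·2.1/(s(s+5.4)). The closed-loop characteristic equation is s² + (5.4 + 2.1·0.2)s + 2.1·12 = 0.
That is s² + 5.82s + 25.2 = 0, so ω_n = 5.02 rad/s and ζ = 5.82/(2·5.02) = 0.5797.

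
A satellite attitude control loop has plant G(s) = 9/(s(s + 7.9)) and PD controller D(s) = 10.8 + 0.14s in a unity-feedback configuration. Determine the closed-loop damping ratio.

Forward path: (10.8 + 0.14s)·9/(s(s+7.9)). The closed-loop characteristic equation is s² + (7.9 + 9·0.14)s + 9·10.8 = 0.
That is s² + 9.16s + 97.2 = 0, so ω_n = 9.859 rad/s and ζ = 9.16/(2·9.859) = 0.4645.

ζ = 0.465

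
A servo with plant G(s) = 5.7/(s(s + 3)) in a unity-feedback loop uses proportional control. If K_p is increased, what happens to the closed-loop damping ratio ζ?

decrease

ζ = 3/(2√(5.7K_p)); increasing K_p raises the denominator, so ζ falls.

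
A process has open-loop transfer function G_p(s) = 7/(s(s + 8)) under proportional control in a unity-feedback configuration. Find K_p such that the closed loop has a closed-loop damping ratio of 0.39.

K_p = 15

Closed-loop characteristic equation: s² + 8s + K_p·7 = 0.
So ω_n = √(7K_p) and 2ζω_n = 8, giving ζ = 8/(2√(7K_p)).
Setting ζ = 0.39: √(7K_p) = 8/(2·0.39) = 10.26, so K_p = 105.2/7 = 15.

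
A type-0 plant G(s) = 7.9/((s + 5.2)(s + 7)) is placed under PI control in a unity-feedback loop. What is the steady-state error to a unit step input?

0

The PI controller's integrator makes the forward path type 1, so e_ss to a step is zero.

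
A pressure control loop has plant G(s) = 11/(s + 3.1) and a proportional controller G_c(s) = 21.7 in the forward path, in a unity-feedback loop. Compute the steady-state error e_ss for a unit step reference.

0.0128

The loop is type 0. Static position error constant K_pos = G_c(0)·G(0) = 21.7·3.548 = 77.
Steady-state error to a unit step: e_ss = 1/(1+K_pos) = 1/78 = 0.0128.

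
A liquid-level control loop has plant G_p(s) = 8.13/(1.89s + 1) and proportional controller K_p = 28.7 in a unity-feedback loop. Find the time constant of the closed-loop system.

Closed loop: T(s) = K_p·G_p/(1+K_p·G_p) = 233.3/(1.89s + 1 + 233.3), with pole at s = −(1 + 233.3)/1.89 = −124.
Closed-loop time constant τ = 1/124 = 0.00807 s.

τ = 0.00807 s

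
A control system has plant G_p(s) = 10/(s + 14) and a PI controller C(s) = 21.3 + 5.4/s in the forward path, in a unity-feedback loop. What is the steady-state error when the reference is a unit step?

0

The open loop C(s)G_p(s) has a pole at the origin (type 1), so the static position error constant is infinite and e_ss = 1/(1+∞) = 0.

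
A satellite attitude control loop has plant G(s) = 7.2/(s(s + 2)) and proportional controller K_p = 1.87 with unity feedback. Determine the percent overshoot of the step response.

41.1%

Closed-loop characteristic equation: s² + 2s + 13.46 = 0, so ω_n = 3.669 rad/s and ζ = 2/(2·3.669) = 0.2725.
%OS = 100·exp(−πζ/√(1−ζ²)) = 100·exp(−π·0.2725/√0.9257) = 41.1%.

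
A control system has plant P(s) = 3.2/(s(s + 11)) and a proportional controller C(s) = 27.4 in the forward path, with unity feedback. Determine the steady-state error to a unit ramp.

The loop has one pole at the origin (type 1). Velocity error constant K_v = lim_{s→0} s·C(s)P(s) = 27.4·3.2/11 = 7.971.
Steady-state error to a unit ramp: e_ss = 1/K_v = 0.125.

0.125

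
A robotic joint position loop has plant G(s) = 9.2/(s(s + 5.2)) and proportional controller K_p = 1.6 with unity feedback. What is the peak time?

T_p = 1.11 s

Closed-loop characteristic equation: s² + 5.2s + 14.72 = 0, so ω_n = 3.837 rad/s and ζ = 5.2/(2·3.837) = 0.6777.
Damped frequency ω_d = ω_n√(1−ζ²) = 2.821 rad/s, so peak time T_p = π/ω_d = 1.11 s.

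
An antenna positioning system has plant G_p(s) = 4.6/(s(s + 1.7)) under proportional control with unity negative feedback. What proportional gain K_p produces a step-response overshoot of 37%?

From %OS = 100·exp(−πζ/√(1−ζ²)) = 37%, ζ = −ln(0.37)/√(π²+ln²(0.37)) = 0.3017.
Characteristic equation s² + 1.7s + 4.6K_p = 0 gives ζ = 1.7/(2√(4.6K_p)).
Setting ζ = 0.3017: √(4.6K_p) = 1.7/(2·0.3017) = 2.817, so K_p = 7.936/4.6 = 1.73.

K_p = 1.73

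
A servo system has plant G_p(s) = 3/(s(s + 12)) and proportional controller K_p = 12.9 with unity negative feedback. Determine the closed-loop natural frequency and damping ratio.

With unity feedback the closed-loop characteristic equation is s² + 12s + 12.9·3 = s² + 12s + 38.7 = 0.
So ω_n² = 38.7 ⇒ ω_n = 6.221 rad/s, and ζ = 12/(2ω_n) = 0.964.

ω_n = 6.22 rad/s, ζ = 0.964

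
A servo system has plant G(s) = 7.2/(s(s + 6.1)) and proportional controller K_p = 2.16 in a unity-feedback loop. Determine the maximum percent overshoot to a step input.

From 1 + K_pG(s) = 0: s² + 6.1s + 15.55 = 0 ⇒ ω_n = 3.944, ζ = 0.7734.
%OS = 100·exp(−πζ/√(1−ζ²)) = 100·exp(−π·0.7734/√0.4018) = 2.16%.

2.16%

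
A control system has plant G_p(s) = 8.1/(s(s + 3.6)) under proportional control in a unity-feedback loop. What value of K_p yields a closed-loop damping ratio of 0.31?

Closed-loop characteristic equation: s² + 3.6s + K_p·8.1 = 0.
So ω_n = √(8.1K_p) and 2ζω_n = 3.6, giving ζ = 3.6/(2√(8.1K_p)).
Setting ζ = 0.31: √(8.1K_p) = 3.6/(2·0.31) = 5.806, so K_p = 33.71/8.1 = 4.16.

K_p = 4.16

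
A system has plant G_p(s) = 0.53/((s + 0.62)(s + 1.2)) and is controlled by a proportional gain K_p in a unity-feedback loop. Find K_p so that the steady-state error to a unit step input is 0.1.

K_p = 12.6

Steady-state error for a unit step on this type-0 loop is 1/(1 + K_p·G_p(0)).
G_p(0) = 0.7124. Require 1/(1 + K_p·0.7124) = 0.1, so 1 + 0.7124·K_p = 10.
K_p = (10 − 1)/0.7124 = 12.6.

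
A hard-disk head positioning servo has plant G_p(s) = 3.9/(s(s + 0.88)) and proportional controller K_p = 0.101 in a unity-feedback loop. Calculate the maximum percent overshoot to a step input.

4.56%

The closed-loop denominator s² + 0.88s + 0.3939 gives ω_n = √0.3939 = 0.6276 and ζ = 0.88/(2ω_n) = 0.7011.
%OS = 100·exp(−πζ/√(1−ζ²)) = 100·exp(−π·0.7011/√0.5085) = 4.56%.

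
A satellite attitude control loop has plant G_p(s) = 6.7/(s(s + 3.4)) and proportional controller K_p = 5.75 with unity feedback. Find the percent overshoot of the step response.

Closed-loop characteristic equation: s² + 3.4s + 38.52 = 0, so ω_n = 6.207 rad/s and ζ = 3.4/(2·6.207) = 0.2739.
%OS = 100·exp(−πζ/√(1−ζ²)) = 100·exp(−π·0.2739/√0.925) = 40.9%.

40.9%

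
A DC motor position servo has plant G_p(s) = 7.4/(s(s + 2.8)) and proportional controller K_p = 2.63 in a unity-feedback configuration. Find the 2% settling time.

T_s ≈ 2.86 s

From 1 + K_pG_p(s) = 0: s² + 2.8s + 19.46 = 0 ⇒ ω_n = 4.412, ζ = 0.3173.
2% settling time T_s ≈ 4/(ζω_n) = 4/1.4 = 2.86 s.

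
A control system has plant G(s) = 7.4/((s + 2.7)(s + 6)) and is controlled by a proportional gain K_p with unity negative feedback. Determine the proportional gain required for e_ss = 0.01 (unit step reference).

K_p = 217

The loop is type 0, so e_ss(step) = 1/(1 + K_pos) with K_pos = K_p·G(0).
G(0) = 0.4568. Require 1/(1 + K_p·0.4568) = 0.01, so 1 + 0.4568·K_p = 100.
K_p = (100 − 1)/0.4568 = 217.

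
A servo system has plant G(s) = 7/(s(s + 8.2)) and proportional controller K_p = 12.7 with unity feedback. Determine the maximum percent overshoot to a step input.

21.9%

The closed-loop denominator s² + 8.2s + 88.9 gives ω_n = √88.9 = 9.429 and ζ = 8.2/(2ω_n) = 0.4348.
%OS = 100·exp(−πζ/√(1−ζ²)) = 100·exp(−π·0.4348/√0.8109) = 21.9%.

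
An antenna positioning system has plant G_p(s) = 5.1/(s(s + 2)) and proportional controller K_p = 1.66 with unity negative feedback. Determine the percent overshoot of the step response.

31.7%

Closed-loop characteristic equation: s² + 2s + 8.466 = 0, so ω_n = 2.91 rad/s and ζ = 2/(2·2.91) = 0.3437.
%OS = 100·exp(−πζ/√(1−ζ²)) = 100·exp(−π·0.3437/√0.8819) = 31.7%.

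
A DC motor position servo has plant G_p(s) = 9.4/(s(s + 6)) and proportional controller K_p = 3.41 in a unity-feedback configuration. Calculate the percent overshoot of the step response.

14%

The closed-loop denominator s² + 6s + 32.05 gives ω_n = √32.05 = 5.662 and ζ = 6/(2ω_n) = 0.5299.
%OS = 100·exp(−πζ/√(1−ζ²)) = 100·exp(−π·0.5299/√0.7192) = 14%.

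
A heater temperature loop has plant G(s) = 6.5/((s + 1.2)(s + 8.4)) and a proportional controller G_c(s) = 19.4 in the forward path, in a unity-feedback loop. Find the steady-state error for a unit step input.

The loop is type 0. Static position error constant K_pos = G_c(0)·G(0) = 19.4·0.6448 = 12.51.
Steady-state error to a unit step: e_ss = 1/(1+K_pos) = 1/13.51 = 0.074.

0.074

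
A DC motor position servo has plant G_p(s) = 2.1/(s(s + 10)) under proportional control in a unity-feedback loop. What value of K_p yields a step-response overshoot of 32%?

From %OS = 100·exp(−πζ/√(1−ζ²)) = 32%, ζ = −ln(0.32)/√(π²+ln²(0.32)) = 0.341.
Characteristic equation s² + 10s + 2.1K_p = 0 gives ζ = 10/(2√(2.1K_p)).
Setting ζ = 0.341: √(2.1K_p) = 10/(2·0.341) = 14.66, so K_p = 215/2.1 = 102.

K_p = 102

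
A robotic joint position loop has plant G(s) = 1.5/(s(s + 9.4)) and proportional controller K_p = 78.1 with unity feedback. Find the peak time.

Closed-loop characteristic equation: s² + 9.4s + 117.1 = 0, so ω_n = 10.82 rad/s and ζ = 9.4/(2·10.82) = 0.4342.
Damped frequency ω_d = ω_n√(1−ζ²) = 9.75 rad/s, so peak time T_p = π/ω_d = 0.322 s.

T_p = 0.322 s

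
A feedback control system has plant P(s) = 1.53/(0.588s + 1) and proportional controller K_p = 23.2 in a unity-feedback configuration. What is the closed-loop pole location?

s = -62.07

Closed loop: T(s) = K_p·P/(1+K_p·P) = 35.5/(0.588s + 1 + 35.5), with pole at s = −(1 + 35.5)/0.588 = −62.07.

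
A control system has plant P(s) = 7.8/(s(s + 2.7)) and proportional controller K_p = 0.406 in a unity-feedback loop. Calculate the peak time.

Closed-loop characteristic equation: s² + 2.7s + 3.167 = 0, so ω_n = 1.78 rad/s and ζ = 2.7/(2·1.78) = 0.7586.
Damped frequency ω_d = ω_n√(1−ζ²) = 1.159 rad/s, so peak time T_p = π/ω_d = 2.71 s.

T_p = 2.71 s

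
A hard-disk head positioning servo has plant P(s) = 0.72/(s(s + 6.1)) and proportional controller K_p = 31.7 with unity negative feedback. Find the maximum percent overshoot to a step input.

7.38%

From 1 + K_pP(s) = 0: s² + 6.1s + 22.82 = 0 ⇒ ω_n = 4.777, ζ = 0.6384.
%OS = 100·exp(−πζ/√(1−ζ²)) = 100·exp(−π·0.6384/√0.5924) = 7.38%.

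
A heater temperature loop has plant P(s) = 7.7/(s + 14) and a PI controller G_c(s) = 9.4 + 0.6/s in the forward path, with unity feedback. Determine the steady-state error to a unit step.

0

The open loop G_c(s)P(s) has a pole at the origin (type 1), so the static position error constant is infinite and e_ss = 1/(1+∞) = 0.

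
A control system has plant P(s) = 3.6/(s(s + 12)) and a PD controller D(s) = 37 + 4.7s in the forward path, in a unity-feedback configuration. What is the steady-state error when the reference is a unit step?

0

The open loop D(s)P(s) has a pole at the origin (type 1), so the static position error constant is infinite and e_ss = 1/(1+∞) = 0.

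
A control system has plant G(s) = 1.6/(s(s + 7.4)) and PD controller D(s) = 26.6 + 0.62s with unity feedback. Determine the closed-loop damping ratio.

Forward path: (26.6 + 0.62s)·1.6/(s(s+7.4)). The closed-loop characteristic equation is s² + (7.4 + 1.6·0.62)s + 1.6·26.6 = 0.
That is s² + 8.392s + 42.56 = 0, so ω_n = 6.524 rad/s and ζ = 8.392/(2·6.524) = 0.6432.

ζ = 0.643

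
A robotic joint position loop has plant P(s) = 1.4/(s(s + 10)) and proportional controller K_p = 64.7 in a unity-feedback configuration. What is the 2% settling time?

T_s ≈ 0.8 s

The closed-loop denominator s² + 10s + 90.58 gives ω_n = √90.58 = 9.517 and ζ = 10/(2ω_n) = 0.5254.
2% settling time T_s ≈ 4/(ζω_n) = 4/5 = 0.8 s.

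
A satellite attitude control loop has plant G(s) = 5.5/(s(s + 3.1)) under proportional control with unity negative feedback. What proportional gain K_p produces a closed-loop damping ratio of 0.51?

Closed-loop characteristic equation: s² + 3.1s + K_p·5.5 = 0.
So ω_n = √(5.5K_p) and 2ζω_n = 3.1, giving ζ = 3.1/(2√(5.5K_p)).
Setting ζ = 0.51: √(5.5K_p) = 3.1/(2·0.51) = 3.039, so K_p = 9.237/5.5 = 1.68.

K_p = 1.68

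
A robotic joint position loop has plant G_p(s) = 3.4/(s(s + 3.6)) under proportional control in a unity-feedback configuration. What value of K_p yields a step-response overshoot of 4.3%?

K_p = 1.9

From %OS = 100·exp(−πζ/√(1−ζ²)) = 4.3%, ζ = −ln(0.043)/√(π²+ln²(0.043)) = 0.7077.
Characteristic equation s² + 3.6s + 3.4K_p = 0 gives ζ = 3.6/(2√(3.4K_p)).
Setting ζ = 0.7077: √(3.4K_p) = 3.6/(2·0.7077) = 2.544, so K_p = 6.47/3.4 = 1.9.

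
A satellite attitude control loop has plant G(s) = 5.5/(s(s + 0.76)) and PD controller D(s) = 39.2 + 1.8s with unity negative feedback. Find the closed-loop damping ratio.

Forward path: (39.2 + 1.8s)·5.5/(s(s+0.76)). The closed-loop characteristic equation is s² + (0.76 + 5.5·1.8)s + 5.5·39.2 = 0.
That is s² + 10.66s + 215.6 = 0, so ω_n = 14.68 rad/s and ζ = 10.66/(2·14.68) = 0.363.

ζ = 0.363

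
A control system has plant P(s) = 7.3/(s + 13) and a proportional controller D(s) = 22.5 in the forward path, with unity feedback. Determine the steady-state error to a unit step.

The loop is type 0. Static position error constant K_pos = D(0)·P(0) = 22.5·0.5615 = 12.63.
Steady-state error to a unit step: e_ss = 1/(1+K_pos) = 1/13.63 = 0.0733.

0.0733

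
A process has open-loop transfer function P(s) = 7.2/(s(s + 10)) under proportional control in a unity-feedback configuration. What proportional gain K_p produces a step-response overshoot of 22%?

From %OS = 100·exp(−πζ/√(1−ζ²)) = 22%, ζ = −ln(0.22)/√(π²+ln²(0.22)) = 0.4342.
Characteristic equation s² + 10s + 7.2K_p = 0 gives ζ = 10/(2√(7.2K_p)).
Setting ζ = 0.4342: √(7.2K_p) = 10/(2·0.4342) = 11.52, so K_p = 132.6/7.2 = 18.4.

K_p = 18.4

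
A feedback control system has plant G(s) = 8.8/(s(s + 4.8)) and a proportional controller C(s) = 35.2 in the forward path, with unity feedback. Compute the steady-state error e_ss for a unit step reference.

0

The open loop C(s)G(s) has a pole at the origin (type 1), so the static position error constant is infinite and e_ss = 1/(1+∞) = 0.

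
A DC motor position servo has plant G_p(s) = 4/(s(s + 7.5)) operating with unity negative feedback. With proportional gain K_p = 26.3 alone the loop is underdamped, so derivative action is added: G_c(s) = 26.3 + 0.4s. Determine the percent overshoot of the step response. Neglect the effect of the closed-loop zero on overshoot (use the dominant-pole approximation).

21.1%

Forward path: (26.3 + 0.4s)·4/(s(s+7.5)). The closed-loop characteristic equation is s² + (7.5 + 4·0.4)s + 4·26.3 = 0.
That is s² + 9.1s + 105.2 = 0, so ω_n = 10.26 rad/s and ζ = 9.1/(2·10.26) = 0.4436.
%OS = 100·exp(−πζ/√(1−ζ²)) = 21.1%.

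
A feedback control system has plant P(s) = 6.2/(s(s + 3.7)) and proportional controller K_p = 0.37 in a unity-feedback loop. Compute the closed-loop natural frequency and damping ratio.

1 + K_p·P(s) = 0 gives s² + 3.7s + 2.294 = 0.
So ω_n² = 2.294 ⇒ ω_n = 1.515 rad/s, and ζ = 3.7/(2ω_n) = 1.22.

ω_n = 1.51 rad/s, ζ = 1.22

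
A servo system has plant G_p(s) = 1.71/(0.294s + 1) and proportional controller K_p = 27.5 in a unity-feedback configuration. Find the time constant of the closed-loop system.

τ = 0.00612 s

Closed loop: T(s) = K_p·G_p/(1+K_p·G_p) = 47.02/(0.294s + 1 + 47.02), with pole at s = −(1 + 47.02)/0.294 = −163.4.
Closed-loop time constant τ = 1/163.4 = 0.00612 s.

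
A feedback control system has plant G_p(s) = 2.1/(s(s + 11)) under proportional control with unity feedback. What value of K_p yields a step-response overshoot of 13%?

K_p = 48.6

From %OS = 100·exp(−πζ/√(1−ζ²)) = 13%, ζ = −ln(0.13)/√(π²+ln²(0.13)) = 0.5446.
Characteristic equation s² + 11s + 2.1K_p = 0 gives ζ = 11/(2√(2.1K_p)).
Setting ζ = 0.5446: √(2.1K_p) = 11/(2·0.5446) = 10.1, so K_p = 102/2.1 = 48.6.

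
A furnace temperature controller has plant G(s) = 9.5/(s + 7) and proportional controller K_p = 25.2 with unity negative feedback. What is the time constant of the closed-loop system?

Closed-loop transfer function: T(s) = K_p·G(s)/(1 + K_p·G(s)) = 239.4/(s + 7 + 239.4) = 239.4/(s + 246.4).
Time constant τ = 1/246.4 = 0.00406 s.

τ = 0.00406 s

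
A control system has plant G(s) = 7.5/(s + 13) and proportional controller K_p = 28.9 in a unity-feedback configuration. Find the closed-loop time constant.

τ = 0.00435 s

Closed-loop transfer function: T(s) = K_p·G(s)/(1 + K_p·G(s)) = 216.8/(s + 13 + 216.8) = 216.8/(s + 229.8).
Time constant τ = 1/229.8 = 0.00435 s.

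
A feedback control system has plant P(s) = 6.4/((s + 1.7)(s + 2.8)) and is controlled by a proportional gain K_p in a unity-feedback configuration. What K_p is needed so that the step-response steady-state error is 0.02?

Steady-state error for a unit step on this type-0 loop is 1/(1 + K_p·P(0)).
P(0) = 1.345. Require 1/(1 + K_p·1.345) = 0.02, so 1 + 1.345·K_p = 50.
K_p = (50 − 1)/1.345 = 36.4.

K_p = 36.4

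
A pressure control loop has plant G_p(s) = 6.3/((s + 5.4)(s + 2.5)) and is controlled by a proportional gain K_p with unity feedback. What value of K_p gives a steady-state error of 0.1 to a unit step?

K_p = 19.3

The loop is type 0, so e_ss(step) = 1/(1 + K_pos) with K_pos = K_p·G_p(0).
G_p(0) = 0.4667. Require 1/(1 + K_p·0.4667) = 0.1, so 1 + 0.4667·K_p = 10.
K_p = (10 − 1)/0.4667 = 19.3.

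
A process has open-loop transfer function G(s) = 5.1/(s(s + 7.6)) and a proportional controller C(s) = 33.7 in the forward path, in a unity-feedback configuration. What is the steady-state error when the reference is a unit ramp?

0.0442

The loop has one pole at the origin (type 1). Velocity error constant K_v = lim_{s→0} s·C(s)G(s) = 33.7·5.1/7.6 = 22.61.
Steady-state error to a unit ramp: e_ss = 1/K_v = 0.0442.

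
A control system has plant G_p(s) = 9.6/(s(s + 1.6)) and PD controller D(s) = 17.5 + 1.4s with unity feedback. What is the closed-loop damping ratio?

Forward path: (17.5 + 1.4s)·9.6/(s(s+1.6)). The closed-loop characteristic equation is s² + (1.6 + 9.6·1.4)s + 9.6·17.5 = 0.
That is s² + 15.04s + 168 = 0, so ω_n = 12.96 rad/s and ζ = 15.04/(2·12.96) = 0.5802.

ζ = 0.58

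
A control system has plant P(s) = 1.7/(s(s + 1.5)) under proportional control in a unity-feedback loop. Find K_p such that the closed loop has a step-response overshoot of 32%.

K_p = 2.85

From %OS = 100·exp(−πζ/√(1−ζ²)) = 32%, ζ = −ln(0.32)/√(π²+ln²(0.32)) = 0.341.
Characteristic equation s² + 1.5s + 1.7K_p = 0 gives ζ = 1.5/(2√(1.7K_p)).
Setting ζ = 0.341: √(1.7K_p) = 1.5/(2·0.341) = 2.2, so K_p = 4.839/1.7 = 2.85.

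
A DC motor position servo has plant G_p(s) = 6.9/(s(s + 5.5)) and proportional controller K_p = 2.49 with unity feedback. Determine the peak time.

Closed-loop characteristic equation: s² + 5.5s + 17.18 = 0, so ω_n = 4.145 rad/s and ζ = 5.5/(2·4.145) = 0.6635.
Damped frequency ω_d = ω_n√(1−ζ²) = 3.101 rad/s, so peak time T_p = π/ω_d = 1.01 s.

T_p = 1.01 s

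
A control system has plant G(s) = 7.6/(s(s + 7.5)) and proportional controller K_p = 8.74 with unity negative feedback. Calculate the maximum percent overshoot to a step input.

Closed-loop characteristic equation: s² + 7.5s + 66.42 = 0, so ω_n = 8.15 rad/s and ζ = 7.5/(2·8.15) = 0.4601.
%OS = 100·exp(−πζ/√(1−ζ²)) = 100·exp(−π·0.4601/√0.7883) = 19.6%.

19.6%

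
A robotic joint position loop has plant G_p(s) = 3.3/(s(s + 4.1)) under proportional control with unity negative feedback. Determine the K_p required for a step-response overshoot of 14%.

K_p = 4.52

From %OS = 100·exp(−πζ/√(1−ζ²)) = 14%, ζ = −ln(0.14)/√(π²+ln²(0.14)) = 0.5305.
Characteristic equation s² + 4.1s + 3.3K_p = 0 gives ζ = 4.1/(2√(3.3K_p)).
Setting ζ = 0.5305: √(3.3K_p) = 4.1/(2·0.5305) = 3.864, so K_p = 14.93/3.3 = 4.52.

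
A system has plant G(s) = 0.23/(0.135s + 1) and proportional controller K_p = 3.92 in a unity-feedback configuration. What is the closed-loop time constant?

Closed loop: T(s) = K_p·G/(1+K_p·G) = 0.9016/(0.135s + 1 + 0.9016), with pole at s = −(1 + 0.9016)/0.135 = −14.09.
Closed-loop time constant τ = 1/14.09 = 0.071 s.

τ = 0.071 s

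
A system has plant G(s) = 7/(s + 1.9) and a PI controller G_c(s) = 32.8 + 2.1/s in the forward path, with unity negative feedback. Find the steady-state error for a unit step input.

0

The open loop G_c(s)G(s) has a pole at the origin (type 1), so the static position error constant is infinite and e_ss = 1/(1+∞) = 0.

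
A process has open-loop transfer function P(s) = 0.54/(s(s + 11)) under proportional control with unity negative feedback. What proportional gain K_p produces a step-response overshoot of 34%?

K_p = 531

From %OS = 100·exp(−πζ/√(1−ζ²)) = 34%, ζ = −ln(0.34)/√(π²+ln²(0.34)) = 0.3248.
Characteristic equation s² + 11s + 0.54K_p = 0 gives ζ = 11/(2√(0.54K_p)).
Setting ζ = 0.3248: √(0.54K_p) = 11/(2·0.3248) = 16.93, so K_p = 286.8/0.54 = 531.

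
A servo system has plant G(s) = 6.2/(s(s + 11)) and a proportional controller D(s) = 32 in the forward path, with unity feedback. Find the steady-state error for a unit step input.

The open loop D(s)G(s) has a pole at the origin (type 1), so the static position error constant is infinite and e_ss = 1/(1+∞) = 0.

0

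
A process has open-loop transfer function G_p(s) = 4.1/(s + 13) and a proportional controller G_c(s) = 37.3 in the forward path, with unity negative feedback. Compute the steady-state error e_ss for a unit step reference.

The loop is type 0. Static position error constant K_pos = G_c(0)·G_p(0) = 37.3·0.3154 = 11.76.
Steady-state error to a unit step: e_ss = 1/(1+K_pos) = 1/12.76 = 0.0783.

0.0783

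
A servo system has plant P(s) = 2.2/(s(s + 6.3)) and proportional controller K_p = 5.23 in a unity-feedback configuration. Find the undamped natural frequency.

With unity feedback the closed-loop characteristic equation is s² + 6.3s + 5.23·2.2 = s² + 6.3s + 11.51 = 0.
Matching s² + 2ζω_n s + ω_n²: ω_n = √11.51 = 3.392 rad/s and 2ζω_n = 6.3, so ζ = 6.3/(2·3.392) = 0.929.

ω_n = 3.39 rad/s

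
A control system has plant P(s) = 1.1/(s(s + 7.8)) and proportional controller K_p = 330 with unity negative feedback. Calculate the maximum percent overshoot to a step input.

From 1 + K_pP(s) = 0: s² + 7.8s + 363 = 0 ⇒ ω_n = 19.05, ζ = 0.2047.
%OS = 100·exp(−πζ/√(1−ζ²)) = 100·exp(−π·0.2047/√0.9581) = 51.8%.

51.8%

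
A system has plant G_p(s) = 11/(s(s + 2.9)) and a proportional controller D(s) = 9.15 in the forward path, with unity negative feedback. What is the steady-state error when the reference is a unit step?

0

The open loop D(s)G_p(s) has a pole at the origin (type 1), so the static position error constant is infinite and e_ss = 1/(1+∞) = 0.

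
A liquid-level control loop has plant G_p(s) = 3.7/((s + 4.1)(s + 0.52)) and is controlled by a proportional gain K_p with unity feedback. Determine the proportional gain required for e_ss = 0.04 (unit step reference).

The loop is type 0, so e_ss(step) = 1/(1 + K_pos) with K_pos = K_p·G_p(0).
G_p(0) = 1.735. Require 1/(1 + K_p·1.735) = 0.04, so 1 + 1.735·K_p = 25.
K_p = (25 − 1)/1.735 = 13.8.

K_p = 13.8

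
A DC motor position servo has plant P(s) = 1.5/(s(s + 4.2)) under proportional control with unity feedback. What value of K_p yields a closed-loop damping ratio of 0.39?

K_p = 19.3

Closed-loop characteristic equation: s² + 4.2s + K_p·1.5 = 0.
So ω_n = √(1.5K_p) and 2ζω_n = 4.2, giving ζ = 4.2/(2√(1.5K_p)).
Setting ζ = 0.39: √(1.5K_p) = 4.2/(2·0.39) = 5.385, so K_p = 28.99/1.5 = 19.3.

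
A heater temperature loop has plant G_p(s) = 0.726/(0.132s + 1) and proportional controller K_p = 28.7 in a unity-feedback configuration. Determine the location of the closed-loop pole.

s = -165.4

Closed loop: T(s) = K_p·G_p/(1+K_p·G_p) = 20.84/(0.132s + 1 + 20.84), with pole at s = −(1 + 20.84)/0.132 = −165.4.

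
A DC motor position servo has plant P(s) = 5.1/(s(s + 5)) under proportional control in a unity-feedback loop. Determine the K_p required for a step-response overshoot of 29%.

K_p = 9.12

From %OS = 100·exp(−πζ/√(1−ζ²)) = 29%, ζ = −ln(0.29)/√(π²+ln²(0.29)) = 0.3666.
Characteristic equation s² + 5s + 5.1K_p = 0 gives ζ = 5/(2√(5.1K_p)).
Setting ζ = 0.3666: √(5.1K_p) = 5/(2·0.3666) = 6.82, so K_p = 46.51/5.1 = 9.12.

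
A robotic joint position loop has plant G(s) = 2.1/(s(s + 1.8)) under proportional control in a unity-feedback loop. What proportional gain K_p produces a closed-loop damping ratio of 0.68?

Closed-loop characteristic equation: s² + 1.8s + K_p·2.1 = 0.
So ω_n = √(2.1K_p) and 2ζω_n = 1.8, giving ζ = 1.8/(2√(2.1K_p)).
Setting ζ = 0.68: √(2.1K_p) = 1.8/(2·0.68) = 1.324, so K_p = 1.752/2.1 = 0.834.

K_p = 0.834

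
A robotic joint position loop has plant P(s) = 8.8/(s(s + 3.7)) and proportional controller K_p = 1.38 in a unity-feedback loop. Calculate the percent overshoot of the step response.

14%

From 1 + K_pP(s) = 0: s² + 3.7s + 12.14 = 0 ⇒ ω_n = 3.485, ζ = 0.5309.
%OS = 100·exp(−πζ/√(1−ζ²)) = 100·exp(−π·0.5309/√0.7182) = 14%.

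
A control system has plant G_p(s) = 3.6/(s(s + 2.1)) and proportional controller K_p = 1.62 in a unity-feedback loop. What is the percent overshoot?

21.9%

The closed-loop denominator s² + 2.1s + 5.832 gives ω_n = √5.832 = 2.415 and ζ = 2.1/(2ω_n) = 0.4348.
%OS = 100·exp(−πζ/√(1−ζ²)) = 100·exp(−π·0.4348/√0.811) = 21.9%.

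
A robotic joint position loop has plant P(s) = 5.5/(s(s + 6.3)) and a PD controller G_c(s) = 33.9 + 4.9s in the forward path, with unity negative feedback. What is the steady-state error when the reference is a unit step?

The open loop G_c(s)P(s) has a pole at the origin (type 1), so the static position error constant is infinite and e_ss = 1/(1+∞) = 0.

0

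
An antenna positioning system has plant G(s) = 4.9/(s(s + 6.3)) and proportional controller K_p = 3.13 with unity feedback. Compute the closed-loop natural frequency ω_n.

1 + K_p·G(s) = 0 gives s² + 6.3s + 15.34 = 0.
So ω_n² = 15.34 ⇒ ω_n = 3.916 rad/s, and ζ = 6.3/(2ω_n) = 0.804.

ω_n = 3.92 rad/s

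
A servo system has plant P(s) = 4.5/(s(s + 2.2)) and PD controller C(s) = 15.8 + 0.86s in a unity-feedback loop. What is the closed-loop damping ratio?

Forward path: (15.8 + 0.86s)·4.5/(s(s+2.2)). The closed-loop characteristic equation is s² + (2.2 + 4.5·0.86)s + 4.5·15.8 = 0.
That is s² + 6.07s + 71.1 = 0, so ω_n = 8.432 rad/s and ζ = 6.07/(2·8.432) = 0.3599.

ζ = 0.36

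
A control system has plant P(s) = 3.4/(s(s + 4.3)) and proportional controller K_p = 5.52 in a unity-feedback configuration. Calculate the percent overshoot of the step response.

16.6%

The closed-loop denominator s² + 4.3s + 18.77 gives ω_n = √18.77 = 4.332 and ζ = 4.3/(2ω_n) = 0.4963.
%OS = 100·exp(−πζ/√(1−ζ²)) = 100·exp(−π·0.4963/√0.7537) = 16.6%.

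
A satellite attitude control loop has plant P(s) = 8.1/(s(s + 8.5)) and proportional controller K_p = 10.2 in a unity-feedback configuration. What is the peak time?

From 1 + K_pP(s) = 0: s² + 8.5s + 82.62 = 0 ⇒ ω_n = 9.09, ζ = 0.4676.
Damped frequency ω_d = ω_n√(1−ζ²) = 8.035 rad/s, so peak time T_p = π/ω_d = 0.391 s.

T_p = 0.391 s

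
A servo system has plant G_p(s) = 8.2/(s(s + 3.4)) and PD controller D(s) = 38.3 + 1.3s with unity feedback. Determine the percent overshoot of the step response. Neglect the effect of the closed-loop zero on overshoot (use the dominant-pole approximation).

25.7%

Forward path: (38.3 + 1.3s)·8.2/(s(s+3.4)). The closed-loop characteristic equation is s² + (3.4 + 8.2·1.3)s + 8.2·38.3 = 0.
That is s² + 14.06s + 314.1 = 0, so ω_n = 17.72 rad/s and ζ = 14.06/(2·17.72) = 0.3967.
%OS = 100·exp(−πζ/√(1−ζ²)) = 25.7%.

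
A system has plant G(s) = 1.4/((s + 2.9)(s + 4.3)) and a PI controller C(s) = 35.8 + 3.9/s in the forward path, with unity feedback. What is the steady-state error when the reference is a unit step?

0

The open loop C(s)G(s) has a pole at the origin (type 1), so the static position error constant is infinite and e_ss = 1/(1+∞) = 0.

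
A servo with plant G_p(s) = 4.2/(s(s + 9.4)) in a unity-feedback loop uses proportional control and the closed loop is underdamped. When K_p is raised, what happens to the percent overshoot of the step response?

ζ = 9.4/(2√(4.2K_p)) decreases as K_p grows; lower damping means more overshoot.

increase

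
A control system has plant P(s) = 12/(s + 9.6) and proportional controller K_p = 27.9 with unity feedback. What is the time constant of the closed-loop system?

τ = 0.0029 s

Closed-loop transfer function: T(s) = K_p·P(s)/(1 + K_p·P(s)) = 334.8/(s + 9.6 + 334.8) = 334.8/(s + 344.4).
Time constant τ = 1/344.4 = 0.0029 s.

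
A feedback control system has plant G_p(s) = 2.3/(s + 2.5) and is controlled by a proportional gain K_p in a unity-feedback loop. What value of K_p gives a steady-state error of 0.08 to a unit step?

K_p = 12.5

For a type-0 loop with proportional control, e_ss = 1/(1 + K_p·G_p(0)).
G_p(0) = 0.92. Require 1/(1 + K_p·0.92) = 0.08, so 1 + 0.92·K_p = 12.5.
K_p = (12.5 − 1)/0.92 = 12.5.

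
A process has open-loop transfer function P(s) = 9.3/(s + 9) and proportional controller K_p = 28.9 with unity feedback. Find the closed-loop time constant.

Closed-loop transfer function: T(s) = K_p·P(s)/(1 + K_p·P(s)) = 268.8/(s + 9 + 268.8) = 268.8/(s + 277.8).
Time constant τ = 1/277.8 = 0.0036 s.

τ = 0.0036 s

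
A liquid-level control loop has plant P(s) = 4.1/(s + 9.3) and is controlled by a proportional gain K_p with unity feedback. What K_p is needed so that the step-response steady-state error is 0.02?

The loop is type 0, so e_ss(step) = 1/(1 + K_pos) with K_pos = K_p·P(0).
P(0) = 0.4409. Require 1/(1 + K_p·0.4409) = 0.02, so 1 + 0.4409·K_p = 50.
K_p = (50 − 1)/0.4409 = 111.

K_p = 111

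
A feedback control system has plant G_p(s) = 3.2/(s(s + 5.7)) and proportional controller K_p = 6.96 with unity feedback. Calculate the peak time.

The closed-loop denominator s² + 5.7s + 22.27 gives ω_n = √22.27 = 4.719 and ζ = 5.7/(2ω_n) = 0.6039.
Damped frequency ω_d = ω_n√(1−ζ²) = 3.762 rad/s, so peak time T_p = π/ω_d = 0.835 s.

T_p = 0.835 s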